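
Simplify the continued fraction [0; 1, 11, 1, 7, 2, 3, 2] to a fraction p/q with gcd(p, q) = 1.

1604/1739

Build up convergents one term at a time:
a_0 = 0: 0/1
a_1 = 1: 1/1
a_2 = 11: 11/12
a_3 = 1: 12/13
a_4 = 7: 95/103
a_5 = 2: 202/219
a_6 = 3: 701/760
a_7 = 2: 1604/1739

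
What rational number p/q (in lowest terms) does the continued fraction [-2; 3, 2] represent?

-12/7

a_0 = -2: -2/1
a_1 = 3: -5/3
a_2 = 2: -12/7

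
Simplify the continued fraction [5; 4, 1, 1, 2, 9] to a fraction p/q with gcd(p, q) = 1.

1127/216

a_0 = 5: 5/1
a_1 = 4: 21/4
a_2 = 1: 26/5
a_3 = 1: 47/9
a_4 = 2: 120/23
a_5 = 9: 1127/216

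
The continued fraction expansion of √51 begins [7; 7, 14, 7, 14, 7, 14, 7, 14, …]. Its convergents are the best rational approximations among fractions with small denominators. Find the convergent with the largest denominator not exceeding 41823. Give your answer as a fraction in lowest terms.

List convergents until the denominator exceeds the bound:
a_0 = 7: 7/1  (≤ bound)
a_1 = 7: 50/7  (≤ bound)
a_2 = 14: 707/99  (≤ bound)
a_3 = 7: 4999/700  (≤ bound)
a_4 = 14: 70693/9899  (≤ bound)
a_5 = 7: 499850/69993  (> 41823, stop)

70693/9899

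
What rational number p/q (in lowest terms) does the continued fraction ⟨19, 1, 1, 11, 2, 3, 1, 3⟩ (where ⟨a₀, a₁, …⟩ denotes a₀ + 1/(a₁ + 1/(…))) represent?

a_0 = 19: 19/1
a_1 = 1: 20/1
a_2 = 1: 39/2
a_3 = 11: 449/23
a_4 = 2: 937/48
a_5 = 3: 3260/167
a_6 = 1: 4197/215
a_7 = 3: 15851/812

15851/812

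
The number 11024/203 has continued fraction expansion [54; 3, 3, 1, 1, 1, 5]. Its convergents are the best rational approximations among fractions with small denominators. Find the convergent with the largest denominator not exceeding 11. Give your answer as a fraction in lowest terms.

List convergents until the denominator exceeds the bound:
a_0 = 54: 54/1  (≤ bound)
a_1 = 3: 163/3  (≤ bound)
a_2 = 3: 543/10  (≤ bound)
a_3 = 1: 706/13  (> 11, stop)

543/10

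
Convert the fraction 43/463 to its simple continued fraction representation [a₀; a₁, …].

[0; 10, 1, 3, 3, 3]

43 ÷ 463 → quotient 0, remainder 43
463 ÷ 43 → quotient 10, remainder 33
43 ÷ 33 → quotient 1, remainder 10
33 ÷ 10 → quotient 3, remainder 3
10 ÷ 3 → quotient 3, remainder 1
3 ÷ 1 → quotient 3, remainder 0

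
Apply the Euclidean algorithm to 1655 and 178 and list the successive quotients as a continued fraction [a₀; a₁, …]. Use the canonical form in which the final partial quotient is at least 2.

[9; 3, 2, 1, 3, 1, 3]

1655 = 9·178 + 53, so a_0 = 9
178 = 3·53 + 19, so a_1 = 3
53 = 2·19 + 15, so a_2 = 2
19 = 1·15 + 4, so a_3 = 1
15 = 3·4 + 3, so a_4 = 3
4 = 1·3 + 1, so a_5 = 1
3 = 3·1 + 0, so a_6 = 3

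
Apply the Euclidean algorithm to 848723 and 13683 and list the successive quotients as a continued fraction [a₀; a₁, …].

Run the Euclidean algorithm, recording each quotient:
⌊848723/13683⌋ = 62, remainder 377
⌊13683/377⌋ = 36, remainder 111
⌊377/111⌋ = 3, remainder 44
⌊111/44⌋ = 2, remainder 23
⌊44/23⌋ = 1, remainder 21
⌊23/21⌋ = 1, remainder 2
⌊21/2⌋ = 10, remainder 1
⌊2/1⌋ = 2, remainder 0

[62; 36, 3, 2, 1, 1, 10, 2]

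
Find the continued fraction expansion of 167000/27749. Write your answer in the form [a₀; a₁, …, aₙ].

[6; 54, 1, 5, 4, 20]

⌊167000/27749⌋ = 6, remainder 506
⌊27749/506⌋ = 54, remainder 425
⌊506/425⌋ = 1, remainder 81
⌊425/81⌋ = 5, remainder 20
⌊81/20⌋ = 4, remainder 1
⌊20/1⌋ = 20, remainder 0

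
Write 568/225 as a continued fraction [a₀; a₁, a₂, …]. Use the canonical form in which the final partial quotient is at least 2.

568 ÷ 225 → quotient 2, remainder 118
225 ÷ 118 → quotient 1, remainder 107
118 ÷ 107 → quotient 1, remainder 11
107 ÷ 11 → quotient 9, remainder 8
11 ÷ 8 → quotient 1, remainder 3
8 ÷ 3 → quotient 2, remainder 2
3 ÷ 2 → quotient 1, remainder 1
2 ÷ 1 → quotient 2, remainder 0

[2; 1, 1, 9, 1, 2, 1, 2]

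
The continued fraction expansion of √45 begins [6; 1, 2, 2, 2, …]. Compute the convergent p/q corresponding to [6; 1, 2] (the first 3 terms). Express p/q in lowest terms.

Start with 2.
1 + 1/(2/1) = 1 + 1/2 = 3/2
6 + 1/(3/2) = 6 + 2/3 = 20/3

20/3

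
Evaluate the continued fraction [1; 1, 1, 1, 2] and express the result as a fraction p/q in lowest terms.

a_0 = 1: 1/1
a_1 = 1: 2/1
a_2 = 1: 3/2
a_3 = 1: 5/3
a_4 = 2: 13/8

13/8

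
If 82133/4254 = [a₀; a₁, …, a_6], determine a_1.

Apply division with remainder until the remainder is 0:
82133 ÷ 4254 → quotient 19, remainder 1307
4254 ÷ 1307 → quotient 3, remainder 333

3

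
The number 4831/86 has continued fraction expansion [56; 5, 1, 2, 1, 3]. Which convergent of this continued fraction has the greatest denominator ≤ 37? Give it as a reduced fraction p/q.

a_0 = 56: 56/1  (≤ bound)
a_1 = 5: 281/5  (≤ bound)
a_2 = 1: 337/6  (≤ bound)
a_3 = 2: 955/17  (≤ bound)
a_4 = 1: 1292/23  (≤ bound)
a_5 = 3: 4831/86  (> 37, stop)

1292/23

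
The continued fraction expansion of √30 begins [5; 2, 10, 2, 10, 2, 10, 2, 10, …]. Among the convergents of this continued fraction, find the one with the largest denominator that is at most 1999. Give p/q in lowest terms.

5291/966

List convergents until the denominator exceeds the bound:
a_0 = 5: 5/1  (≤ bound)
a_1 = 2: 11/2  (≤ bound)
a_2 = 10: 115/21  (≤ bound)
a_3 = 2: 241/44  (≤ bound)
a_4 = 10: 2525/461  (≤ bound)
a_5 = 2: 5291/966  (≤ bound)
a_6 = 10: 55435/10121  (> 1999, stop)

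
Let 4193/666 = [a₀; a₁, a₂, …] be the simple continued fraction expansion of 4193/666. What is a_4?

1

⌊4193/666⌋ = 6, remainder 197
⌊666/197⌋ = 3, remainder 75
⌊197/75⌋ = 2, remainder 47
⌊75/47⌋ = 1, remainder 28
⌊47/28⌋ = 1, remainder 19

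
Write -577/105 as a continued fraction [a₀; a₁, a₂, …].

⌊-577/105⌋ = -6, remainder 53
⌊105/53⌋ = 1, remainder 52
⌊53/52⌋ = 1, remainder 1
⌊52/1⌋ = 52, remainder 0

[-6; 1, 1, 52]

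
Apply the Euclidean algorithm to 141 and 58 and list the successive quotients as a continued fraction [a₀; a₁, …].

[2; 2, 3, 8]

141 ÷ 58 → quotient 2, remainder 25
58 ÷ 25 → quotient 2, remainder 8
25 ÷ 8 → quotient 3, remainder 1
8 ÷ 1 → quotient 8, remainder 0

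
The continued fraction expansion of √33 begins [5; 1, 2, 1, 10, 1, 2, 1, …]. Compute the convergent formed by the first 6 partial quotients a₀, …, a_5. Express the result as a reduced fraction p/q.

Work from the innermost term outward:
Start with 1.
10 + 1/(1/1) = 10 + 1/1 = 11/1
1 + 1/(11/1) = 1 + 1/11 = 12/11
2 + 1/(12/11) = 2 + 11/12 = 35/12
1 + 1/(35/12) = 1 + 12/35 = 47/35
5 + 1/(47/35) = 5 + 35/47 = 270/47

270/47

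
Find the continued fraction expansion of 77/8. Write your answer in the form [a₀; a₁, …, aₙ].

[9; 1, 1, 1, 2]

Apply division with remainder until the remainder is 0:
⌊77/8⌋ = 9, remainder 5
⌊8/5⌋ = 1, remainder 3
⌊5/3⌋ = 1, remainder 2
⌊3/2⌋ = 1, remainder 1
⌊2/1⌋ = 2, remainder 0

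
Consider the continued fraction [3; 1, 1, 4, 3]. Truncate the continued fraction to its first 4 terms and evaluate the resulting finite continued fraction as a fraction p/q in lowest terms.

32/9

Start with 4.
1 + 1/(4/1) = 1 + 1/4 = 5/4
1 + 1/(5/4) = 1 + 4/5 = 9/5
3 + 1/(9/5) = 3 + 5/9 = 32/9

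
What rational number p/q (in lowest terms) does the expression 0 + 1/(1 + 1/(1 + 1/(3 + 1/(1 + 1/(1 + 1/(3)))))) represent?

a_0 = 0: 0/1
a_1 = 1: 1/1
a_2 = 1: 1/2
a_3 = 3: 4/7
a_4 = 1: 5/9
a_5 = 1: 9/16
a_6 = 3: 32/57

32/57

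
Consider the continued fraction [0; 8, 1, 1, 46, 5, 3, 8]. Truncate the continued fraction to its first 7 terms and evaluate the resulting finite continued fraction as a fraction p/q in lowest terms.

1494/12707

Work from the innermost term outward:
Start with 3.
5 + 1/(3/1) = 5 + 1/3 = 16/3
46 + 1/(16/3) = 46 + 3/16 = 739/16
1 + 1/(739/16) = 1 + 16/739 = 755/739
1 + 1/(755/739) = 1 + 739/755 = 1494/755
8 + 1/(1494/755) = 8 + 755/1494 = 12707/1494
0 + 1/(12707/1494) = 0 + 1494/12707 = 1494/12707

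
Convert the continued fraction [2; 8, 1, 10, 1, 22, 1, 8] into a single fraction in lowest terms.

a_0 = 2: 2/1
a_1 = 8: 17/8
a_2 = 1: 19/9
a_3 = 10: 207/98
a_4 = 1: 226/107
a_5 = 22: 5179/2452
a_6 = 1: 5405/2559
a_7 = 8: 48419/22924

48419/22924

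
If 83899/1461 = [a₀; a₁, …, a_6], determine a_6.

14

Repeatedly divide and take the remainder:
83899 = 57·1461 + 622, so a_0 = 57
1461 = 2·622 + 217, so a_1 = 2
622 = 2·217 + 188, so a_2 = 2
217 = 1·188 + 29, so a_3 = 1
188 = 6·29 + 14, so a_4 = 6
29 = 2·14 + 1, so a_5 = 2
14 = 14·1 + 0, so a_6 = 14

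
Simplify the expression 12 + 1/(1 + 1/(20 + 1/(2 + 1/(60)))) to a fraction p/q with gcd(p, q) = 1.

Start with 60.
2 + 1/(60/1) = 2 + 1/60 = 121/60
20 + 1/(121/60) = 20 + 60/121 = 2480/121
1 + 1/(2480/121) = 1 + 121/2480 = 2601/2480
12 + 1/(2601/2480) = 12 + 2480/2601 = 33692/2601

33692/2601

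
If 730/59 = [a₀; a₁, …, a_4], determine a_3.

2

Run the Euclidean algorithm, recording each quotient:
730 ÷ 59 → quotient 12, remainder 22
59 ÷ 22 → quotient 2, remainder 15
22 ÷ 15 → quotient 1, remainder 7
15 ÷ 7 → quotient 2, remainder 1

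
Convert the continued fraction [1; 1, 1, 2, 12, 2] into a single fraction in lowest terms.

Use the convergent recurrence hₖ = aₖ·hₖ₋₁ + hₖ₋₂ (and likewise for the denominators kₖ):
a_0 = 1: 1/1
a_1 = 1: 2/1
a_2 = 1: 3/2
a_3 = 2: 8/5
a_4 = 12: 99/62
a_5 = 2: 206/129

206/129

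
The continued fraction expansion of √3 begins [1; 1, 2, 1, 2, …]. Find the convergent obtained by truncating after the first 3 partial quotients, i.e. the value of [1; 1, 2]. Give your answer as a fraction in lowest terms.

5/3

Start with 2.
1 + 1/(2/1) = 1 + 1/2 = 3/2
1 + 1/(3/2) = 1 + 2/3 = 5/3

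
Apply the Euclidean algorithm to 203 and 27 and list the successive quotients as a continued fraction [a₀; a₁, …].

203 = 7·27 + 14, so a_0 = 7
27 = 1·14 + 13, so a_1 = 1
14 = 1·13 + 1, so a_2 = 1
13 = 13·1 + 0, so a_3 = 13

[7; 1, 1, 13]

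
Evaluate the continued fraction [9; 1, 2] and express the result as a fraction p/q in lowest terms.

29/3

a_0 = 9: 9/1
a_1 = 1: 10/1
a_2 = 2: 29/3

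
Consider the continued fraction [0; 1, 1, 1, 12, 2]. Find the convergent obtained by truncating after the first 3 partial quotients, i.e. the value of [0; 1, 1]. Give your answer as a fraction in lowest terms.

1/2

Start with 1.
1 + 1/(1/1) = 1 + 1/1 = 2/1
0 + 1/(2/1) = 0 + 1/2 = 1/2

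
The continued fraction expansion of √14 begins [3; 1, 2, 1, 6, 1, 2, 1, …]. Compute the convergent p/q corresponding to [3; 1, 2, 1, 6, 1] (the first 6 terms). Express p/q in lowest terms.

116/31

a_0 = 3: 3/1
a_1 = 1: 4/1
a_2 = 2: 11/3
a_3 = 1: 15/4
a_4 = 6: 101/27
a_5 = 1: 116/31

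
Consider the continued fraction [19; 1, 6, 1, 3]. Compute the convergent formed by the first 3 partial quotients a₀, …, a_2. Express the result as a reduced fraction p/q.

Start with 6.
1 + 1/(6/1) = 1 + 1/6 = 7/6
19 + 1/(7/6) = 19 + 6/7 = 139/7

139/7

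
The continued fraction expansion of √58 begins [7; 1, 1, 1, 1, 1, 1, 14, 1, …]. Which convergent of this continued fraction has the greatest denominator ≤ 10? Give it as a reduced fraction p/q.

61/8

List convergents until the denominator exceeds the bound:
a_0 = 7: 7/1  (≤ bound)
a_1 = 1: 8/1  (≤ bound)
a_2 = 1: 15/2  (≤ bound)
a_3 = 1: 23/3  (≤ bound)
a_4 = 1: 38/5  (≤ bound)
a_5 = 1: 61/8  (≤ bound)
a_6 = 1: 99/13  (> 10, stop)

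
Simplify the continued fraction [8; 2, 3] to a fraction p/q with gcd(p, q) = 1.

Collapse the nested fraction from the inside out:
Start with 3.
2 + 1/(3/1) = 2 + 1/3 = 7/3
8 + 1/(7/3) = 8 + 3/7 = 59/7

59/7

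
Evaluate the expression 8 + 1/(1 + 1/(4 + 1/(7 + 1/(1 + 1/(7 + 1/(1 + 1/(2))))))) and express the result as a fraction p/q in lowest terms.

Work from the innermost term outward:
Start with 2.
1 + 1/(2/1) = 1 + 1/2 = 3/2
7 + 1/(3/2) = 7 + 2/3 = 23/3
1 + 1/(23/3) = 1 + 3/23 = 26/23
7 + 1/(26/23) = 7 + 23/26 = 205/26
4 + 1/(205/26) = 4 + 26/205 = 846/205
1 + 1/(846/205) = 1 + 205/846 = 1051/846
8 + 1/(1051/846) = 8 + 846/1051 = 9254/1051

9254/1051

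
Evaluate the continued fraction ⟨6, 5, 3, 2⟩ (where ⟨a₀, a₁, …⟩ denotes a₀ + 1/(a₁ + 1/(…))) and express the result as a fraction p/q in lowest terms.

229/37

Start with 2.
3 + 1/(2/1) = 3 + 1/2 = 7/2
5 + 1/(7/2) = 5 + 2/7 = 37/7
6 + 1/(37/7) = 6 + 7/37 = 229/37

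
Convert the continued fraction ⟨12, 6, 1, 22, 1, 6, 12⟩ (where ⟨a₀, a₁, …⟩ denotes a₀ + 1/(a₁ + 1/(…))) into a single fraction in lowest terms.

171360/14111

Work from the innermost term outward:
Start with 12.
6 + 1/(12/1) = 6 + 1/12 = 73/12
1 + 1/(73/12) = 1 + 12/73 = 85/73
22 + 1/(85/73) = 22 + 73/85 = 1943/85
1 + 1/(1943/85) = 1 + 85/1943 = 2028/1943
6 + 1/(2028/1943) = 6 + 1943/2028 = 14111/2028
12 + 1/(14111/2028) = 12 + 2028/14111 = 171360/14111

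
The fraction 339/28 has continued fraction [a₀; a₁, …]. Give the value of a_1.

9

Apply division with remainder until the remainder is 0:
339 = 12·28 + 3, so a_0 = 12
28 = 9·3 + 1, so a_1 = 9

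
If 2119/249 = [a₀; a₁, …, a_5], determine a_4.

2

2119 ÷ 249 → quotient 8, remainder 127
249 ÷ 127 → quotient 1, remainder 122
127 ÷ 122 → quotient 1, remainder 5
122 ÷ 5 → quotient 24, remainder 2
5 ÷ 2 → quotient 2, remainder 1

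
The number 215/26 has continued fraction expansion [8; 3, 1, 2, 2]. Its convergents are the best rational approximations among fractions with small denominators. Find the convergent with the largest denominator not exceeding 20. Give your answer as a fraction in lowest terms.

a_0 = 8: 8/1  (≤ bound)
a_1 = 3: 25/3  (≤ bound)
a_2 = 1: 33/4  (≤ bound)
a_3 = 2: 91/11  (≤ bound)
a_4 = 2: 215/26  (> 20, stop)

91/11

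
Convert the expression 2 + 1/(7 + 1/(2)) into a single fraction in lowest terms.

32/15

a_0 = 2: 2/1
a_1 = 7: 15/7
a_2 = 2: 32/15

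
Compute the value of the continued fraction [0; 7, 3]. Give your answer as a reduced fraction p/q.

3/22

Start with 3.
7 + 1/(3/1) = 7 + 1/3 = 22/3
0 + 1/(22/3) = 0 + 3/22 = 3/22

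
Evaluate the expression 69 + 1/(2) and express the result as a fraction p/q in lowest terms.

Starting at the tail and folding back:
Start with 2.
69 + 1/(2/1) = 69 + 1/2 = 139/2

139/2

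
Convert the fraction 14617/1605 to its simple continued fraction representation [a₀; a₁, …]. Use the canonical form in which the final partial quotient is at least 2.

[9; 9, 3, 57]

Run the Euclidean algorithm, recording each quotient:
14617 ÷ 1605 → quotient 9, remainder 172
1605 ÷ 172 → quotient 9, remainder 57
172 ÷ 57 → quotient 3, remainder 1
57 ÷ 1 → quotient 57, remainder 0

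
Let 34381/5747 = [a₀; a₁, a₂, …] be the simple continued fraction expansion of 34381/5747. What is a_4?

9

34381 ÷ 5747 → quotient 5, remainder 5646
5747 ÷ 5646 → quotient 1, remainder 101
5646 ÷ 101 → quotient 55, remainder 91
101 ÷ 91 → quotient 1, remainder 10
91 ÷ 10 → quotient 9, remainder 1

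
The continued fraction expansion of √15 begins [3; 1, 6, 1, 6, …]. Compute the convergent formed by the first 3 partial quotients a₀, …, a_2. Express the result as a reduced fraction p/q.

Use the convergent recurrence hₖ = aₖ·hₖ₋₁ + hₖ₋₂ (and likewise for the denominators kₖ):
a_0 = 3: 3/1
a_1 = 1: 4/1
a_2 = 6: 27/7

27/7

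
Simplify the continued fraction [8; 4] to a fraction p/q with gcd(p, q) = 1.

Start with 4.
8 + 1/(4/1) = 8 + 1/4 = 33/4

33/4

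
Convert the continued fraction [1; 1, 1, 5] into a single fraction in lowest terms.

17/11

Start with 5.
1 + 1/(5/1) = 1 + 1/5 = 6/5
1 + 1/(6/5) = 1 + 5/6 = 11/6
1 + 1/(11/6) = 1 + 6/11 = 17/11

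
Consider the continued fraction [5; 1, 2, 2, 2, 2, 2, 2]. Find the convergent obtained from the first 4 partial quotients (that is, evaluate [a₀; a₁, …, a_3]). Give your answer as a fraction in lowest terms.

a_0 = 5: 5/1
a_1 = 1: 6/1
a_2 = 2: 17/3
a_3 = 2: 40/7

40/7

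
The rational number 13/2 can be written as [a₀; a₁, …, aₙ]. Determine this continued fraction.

[6; 2]

Repeatedly divide and take the remainder:
⌊13/2⌋ = 6, remainder 1
⌊2/1⌋ = 2, remainder 0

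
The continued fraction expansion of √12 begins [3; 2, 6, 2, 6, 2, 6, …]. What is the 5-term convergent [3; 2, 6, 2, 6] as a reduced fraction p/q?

627/181

a_0 = 3: 3/1
a_1 = 2: 7/2
a_2 = 6: 45/13
a_3 = 2: 97/28
a_4 = 6: 627/181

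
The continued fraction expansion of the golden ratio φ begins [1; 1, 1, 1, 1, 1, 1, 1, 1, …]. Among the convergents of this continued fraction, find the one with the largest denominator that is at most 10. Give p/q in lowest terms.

13/8

List convergents until the denominator exceeds the bound:
a_0 = 1: 1/1  (≤ bound)
a_1 = 1: 2/1  (≤ bound)
a_2 = 1: 3/2  (≤ bound)
a_3 = 1: 5/3  (≤ bound)
a_4 = 1: 8/5  (≤ bound)
a_5 = 1: 13/8  (≤ bound)
a_6 = 1: 21/13  (> 10, stop)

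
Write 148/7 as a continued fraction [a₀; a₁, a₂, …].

⌊148/7⌋ = 21, remainder 1
⌊7/1⌋ = 7, remainder 0

[21; 7]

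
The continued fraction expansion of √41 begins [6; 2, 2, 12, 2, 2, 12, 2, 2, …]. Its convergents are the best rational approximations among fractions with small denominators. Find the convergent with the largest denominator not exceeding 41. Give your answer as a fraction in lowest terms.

List convergents until the denominator exceeds the bound:
a_0 = 6: 6/1  (≤ bound)
a_1 = 2: 13/2  (≤ bound)
a_2 = 2: 32/5  (≤ bound)
a_3 = 12: 397/62  (> 41, stop)

32/5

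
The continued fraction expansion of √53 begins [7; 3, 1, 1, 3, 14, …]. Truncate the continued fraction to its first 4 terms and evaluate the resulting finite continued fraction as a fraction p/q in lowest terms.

Start with 1.
1 + 1/(1/1) = 1 + 1/1 = 2/1
3 + 1/(2/1) = 3 + 1/2 = 7/2
7 + 1/(7/2) = 7 + 2/7 = 51/7

51/7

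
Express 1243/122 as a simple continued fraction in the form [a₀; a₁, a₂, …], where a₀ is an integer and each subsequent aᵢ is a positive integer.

[10; 5, 3, 3, 2]

1243 = 10·122 + 23, so a_0 = 10
122 = 5·23 + 7, so a_1 = 5
23 = 3·7 + 2, so a_2 = 3
7 = 3·2 + 1, so a_3 = 3
2 = 2·1 + 0, so a_4 = 2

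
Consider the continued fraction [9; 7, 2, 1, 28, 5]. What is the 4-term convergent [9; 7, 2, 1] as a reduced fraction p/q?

201/22

Start with 1.
2 + 1/(1/1) = 2 + 1/1 = 3/1
7 + 1/(3/1) = 7 + 1/3 = 22/3
9 + 1/(22/3) = 9 + 3/22 = 201/22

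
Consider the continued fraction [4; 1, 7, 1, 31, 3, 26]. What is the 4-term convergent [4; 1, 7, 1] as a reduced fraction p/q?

Work from the innermost term outward:
Start with 1.
7 + 1/(1/1) = 7 + 1/1 = 8/1
1 + 1/(8/1) = 1 + 1/8 = 9/8
4 + 1/(9/8) = 4 + 8/9 = 44/9

44/9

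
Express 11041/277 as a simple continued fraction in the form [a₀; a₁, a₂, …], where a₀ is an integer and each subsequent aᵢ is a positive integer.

Run the Euclidean algorithm, recording each quotient:
⌊11041/277⌋ = 39, remainder 238
⌊277/238⌋ = 1, remainder 39
⌊238/39⌋ = 6, remainder 4
⌊39/4⌋ = 9, remainder 3
⌊4/3⌋ = 1, remainder 1
⌊3/1⌋ = 3, remainder 0

[39; 1, 6, 9, 1, 3]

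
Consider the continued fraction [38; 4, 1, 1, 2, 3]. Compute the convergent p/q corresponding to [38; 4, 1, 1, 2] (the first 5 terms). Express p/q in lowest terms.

879/23

Build up convergents one term at a time:
a_0 = 38: 38/1
a_1 = 4: 153/4
a_2 = 1: 191/5
a_3 = 1: 344/9
a_4 = 2: 879/23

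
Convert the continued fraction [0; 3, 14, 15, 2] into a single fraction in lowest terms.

Compute successive convergents:
a_0 = 0: 0/1
a_1 = 3: 1/3
a_2 = 14: 14/43
a_3 = 15: 211/648
a_4 = 2: 436/1339

436/1339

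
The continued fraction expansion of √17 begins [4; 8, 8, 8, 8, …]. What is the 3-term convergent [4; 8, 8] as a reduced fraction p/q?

268/65

Build up convergents one term at a time:
a_0 = 4: 4/1
a_1 = 8: 33/8
a_2 = 8: 268/65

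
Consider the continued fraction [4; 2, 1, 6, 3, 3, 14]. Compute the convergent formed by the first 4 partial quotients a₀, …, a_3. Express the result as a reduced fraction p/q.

Use the convergent recurrence hₖ = aₖ·hₖ₋₁ + hₖ₋₂ (and likewise for the denominators kₖ):
a_0 = 4: 4/1
a_1 = 2: 9/2
a_2 = 1: 13/3
a_3 = 6: 87/20

87/20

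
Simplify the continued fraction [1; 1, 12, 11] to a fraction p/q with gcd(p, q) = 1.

277/144

Start with 11.
12 + 1/(11/1) = 12 + 1/11 = 133/11
1 + 1/(133/11) = 1 + 11/133 = 144/133
1 + 1/(144/133) = 1 + 133/144 = 277/144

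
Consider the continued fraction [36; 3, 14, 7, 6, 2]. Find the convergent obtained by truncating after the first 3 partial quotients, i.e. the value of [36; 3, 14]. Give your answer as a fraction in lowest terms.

Start with 14.
3 + 1/(14/1) = 3 + 1/14 = 43/14
36 + 1/(43/14) = 36 + 14/43 = 1562/43

1562/43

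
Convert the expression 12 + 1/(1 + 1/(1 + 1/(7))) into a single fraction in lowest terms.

Start with 7.
1 + 1/(7/1) = 1 + 1/7 = 8/7
1 + 1/(8/7) = 1 + 7/8 = 15/8
12 + 1/(15/8) = 12 + 8/15 = 188/15

188/15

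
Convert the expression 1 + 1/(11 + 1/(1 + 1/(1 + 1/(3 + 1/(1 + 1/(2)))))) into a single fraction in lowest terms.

314/289

Compute successive convergents:
a_0 = 1: 1/1
a_1 = 11: 12/11
a_2 = 1: 13/12
a_3 = 1: 25/23
a_4 = 3: 88/81
a_5 = 1: 113/104
a_6 = 2: 314/289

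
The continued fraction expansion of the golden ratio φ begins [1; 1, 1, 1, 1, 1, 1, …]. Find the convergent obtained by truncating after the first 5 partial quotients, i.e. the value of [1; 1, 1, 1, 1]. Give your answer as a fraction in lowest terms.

Use the convergent recurrence hₖ = aₖ·hₖ₋₁ + hₖ₋₂ (and likewise for the denominators kₖ):
a_0 = 1: 1/1
a_1 = 1: 2/1
a_2 = 1: 3/2
a_3 = 1: 5/3
a_4 = 1: 8/5

8/5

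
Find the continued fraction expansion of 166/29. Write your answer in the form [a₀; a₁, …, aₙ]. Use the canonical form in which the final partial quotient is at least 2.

[5; 1, 2, 1, 1, 1, 2]

166 ÷ 29 → quotient 5, remainder 21
29 ÷ 21 → quotient 1, remainder 8
21 ÷ 8 → quotient 2, remainder 5
8 ÷ 5 → quotient 1, remainder 3
5 ÷ 3 → quotient 1, remainder 2
3 ÷ 2 → quotient 1, remainder 1
2 ÷ 1 → quotient 2, remainder 0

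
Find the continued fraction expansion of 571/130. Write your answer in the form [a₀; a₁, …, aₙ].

Apply division with remainder until the remainder is 0:
571 ÷ 130 → quotient 4, remainder 51
130 ÷ 51 → quotient 2, remainder 28
51 ÷ 28 → quotient 1, remainder 23
28 ÷ 23 → quotient 1, remainder 5
23 ÷ 5 → quotient 4, remainder 3
5 ÷ 3 → quotient 1, remainder 2
3 ÷ 2 → quotient 1, remainder 1
2 ÷ 1 → quotient 2, remainder 0

[4; 2, 1, 1, 4, 1, 1, 2]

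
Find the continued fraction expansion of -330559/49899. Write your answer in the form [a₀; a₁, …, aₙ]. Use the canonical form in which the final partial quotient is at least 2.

⌊-330559/49899⌋ = -7, remainder 18734
⌊49899/18734⌋ = 2, remainder 12431
⌊18734/12431⌋ = 1, remainder 6303
⌊12431/6303⌋ = 1, remainder 6128
⌊6303/6128⌋ = 1, remainder 175
⌊6128/175⌋ = 35, remainder 3
⌊175/3⌋ = 58, remainder 1
⌊3/1⌋ = 3, remainder 0

[-7; 2, 1, 1, 1, 35, 58, 3]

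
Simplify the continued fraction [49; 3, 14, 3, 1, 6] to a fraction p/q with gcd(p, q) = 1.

Build up convergents one term at a time:
a_0 = 49: 49/1
a_1 = 3: 148/3
a_2 = 14: 2121/43
a_3 = 3: 6511/132
a_4 = 1: 8632/175
a_5 = 6: 58303/1182

58303/1182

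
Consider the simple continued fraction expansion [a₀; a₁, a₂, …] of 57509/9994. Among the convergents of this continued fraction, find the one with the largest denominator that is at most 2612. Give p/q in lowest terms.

a_0 = 5: 5/1  (≤ bound)
a_1 = 1: 6/1  (≤ bound)
a_2 = 3: 23/4  (≤ bound)
a_3 = 14: 328/57  (≤ bound)
a_4 = 9: 2975/517  (≤ bound)
a_5 = 6: 18178/3159  (> 2612, stop)

2975/517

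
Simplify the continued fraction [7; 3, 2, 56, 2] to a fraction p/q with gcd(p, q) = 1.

a_0 = 7: 7/1
a_1 = 3: 22/3
a_2 = 2: 51/7
a_3 = 56: 2878/395
a_4 = 2: 5807/797

5807/797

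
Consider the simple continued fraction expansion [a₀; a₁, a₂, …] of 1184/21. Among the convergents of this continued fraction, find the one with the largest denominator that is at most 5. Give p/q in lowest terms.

a_0 = 56: 56/1  (≤ bound)
a_1 = 2: 113/2  (≤ bound)
a_2 = 1: 169/3  (≤ bound)
a_3 = 1: 282/5  (≤ bound)
a_4 = 1: 451/8  (> 5, stop)

282/5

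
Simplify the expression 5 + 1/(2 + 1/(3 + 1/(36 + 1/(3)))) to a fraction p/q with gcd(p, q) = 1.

4175/769

Start with 3.
36 + 1/(3/1) = 36 + 1/3 = 109/3
3 + 1/(109/3) = 3 + 3/109 = 330/109
2 + 1/(330/109) = 2 + 109/330 = 769/330
5 + 1/(769/330) = 5 + 330/769 = 4175/769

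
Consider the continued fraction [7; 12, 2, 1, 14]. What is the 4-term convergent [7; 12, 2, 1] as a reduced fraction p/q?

a_0 = 7: 7/1
a_1 = 12: 85/12
a_2 = 2: 177/25
a_3 = 1: 262/37

262/37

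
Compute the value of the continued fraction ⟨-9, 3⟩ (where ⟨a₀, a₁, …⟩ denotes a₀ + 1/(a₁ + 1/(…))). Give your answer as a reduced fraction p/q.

a_0 = -9: -9/1
a_1 = 3: -26/3

-26/3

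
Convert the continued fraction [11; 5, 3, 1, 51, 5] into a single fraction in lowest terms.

61055/5456

Start with 5.
51 + 1/(5/1) = 51 + 1/5 = 256/5
1 + 1/(256/5) = 1 + 5/256 = 261/256
3 + 1/(261/256) = 3 + 256/261 = 1039/261
5 + 1/(1039/261) = 5 + 261/1039 = 5456/1039
11 + 1/(5456/1039) = 11 + 1039/5456 = 61055/5456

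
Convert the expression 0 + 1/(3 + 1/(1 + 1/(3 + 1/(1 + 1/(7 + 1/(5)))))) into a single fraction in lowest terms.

200/759

Start with 5.
7 + 1/(5/1) = 7 + 1/5 = 36/5
1 + 1/(36/5) = 1 + 5/36 = 41/36
3 + 1/(41/36) = 3 + 36/41 = 159/41
1 + 1/(159/41) = 1 + 41/159 = 200/159
3 + 1/(200/159) = 3 + 159/200 = 759/200
0 + 1/(759/200) = 0 + 200/759 = 200/759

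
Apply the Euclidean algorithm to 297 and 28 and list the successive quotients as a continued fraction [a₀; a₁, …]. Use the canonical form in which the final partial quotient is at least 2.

297 = 10·28 + 17, so a_0 = 10
28 = 1·17 + 11, so a_1 = 1
17 = 1·11 + 6, so a_2 = 1
11 = 1·6 + 5, so a_3 = 1
6 = 1·5 + 1, so a_4 = 1
5 = 5·1 + 0, so a_5 = 5

[10; 1, 1, 1, 1, 5]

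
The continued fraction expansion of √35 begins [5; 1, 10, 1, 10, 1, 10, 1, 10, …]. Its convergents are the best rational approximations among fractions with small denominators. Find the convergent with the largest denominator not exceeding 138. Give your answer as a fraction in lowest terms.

a_0 = 5: 5/1  (≤ bound)
a_1 = 1: 6/1  (≤ bound)
a_2 = 10: 65/11  (≤ bound)
a_3 = 1: 71/12  (≤ bound)
a_4 = 10: 775/131  (≤ bound)
a_5 = 1: 846/143  (> 138, stop)

775/131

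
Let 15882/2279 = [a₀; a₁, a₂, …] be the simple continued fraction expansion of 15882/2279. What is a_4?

Apply division with remainder until the remainder is 0:
15882 ÷ 2279 → quotient 6, remainder 2208
2279 ÷ 2208 → quotient 1, remainder 71
2208 ÷ 71 → quotient 31, remainder 7
71 ÷ 7 → quotient 10, remainder 1
7 ÷ 1 → quotient 7, remainder 0

7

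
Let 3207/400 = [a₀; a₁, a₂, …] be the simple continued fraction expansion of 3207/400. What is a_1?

57

3207 ÷ 400 → quotient 8, remainder 7
400 ÷ 7 → quotient 57, remainder 1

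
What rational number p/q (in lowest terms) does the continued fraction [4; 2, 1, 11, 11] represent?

1685/388

Start with 11.
11 + 1/(11/1) = 11 + 1/11 = 122/11
1 + 1/(122/11) = 1 + 11/122 = 133/122
2 + 1/(133/122) = 2 + 122/133 = 388/133
4 + 1/(388/133) = 4 + 133/388 = 1685/388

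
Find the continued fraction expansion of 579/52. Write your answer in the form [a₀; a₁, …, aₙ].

[11; 7, 2, 3]

579 ÷ 52 → quotient 11, remainder 7
52 ÷ 7 → quotient 7, remainder 3
7 ÷ 3 → quotient 2, remainder 1
3 ÷ 1 → quotient 3, remainder 0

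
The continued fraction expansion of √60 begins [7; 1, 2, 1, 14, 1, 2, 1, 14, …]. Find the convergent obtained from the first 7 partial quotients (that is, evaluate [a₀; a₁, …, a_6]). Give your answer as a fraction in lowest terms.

1433/185

Work from the innermost term outward:
Start with 2.
1 + 1/(2/1) = 1 + 1/2 = 3/2
14 + 1/(3/2) = 14 + 2/3 = 44/3
1 + 1/(44/3) = 1 + 3/44 = 47/44
2 + 1/(47/44) = 2 + 44/47 = 138/47
1 + 1/(138/47) = 1 + 47/138 = 185/138
7 + 1/(185/138) = 7 + 138/185 = 1433/185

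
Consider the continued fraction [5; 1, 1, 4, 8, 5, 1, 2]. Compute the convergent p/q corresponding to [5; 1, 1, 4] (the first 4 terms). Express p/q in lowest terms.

50/9

Start with 4.
1 + 1/(4/1) = 1 + 1/4 = 5/4
1 + 1/(5/4) = 1 + 4/5 = 9/5
5 + 1/(9/5) = 5 + 5/9 = 50/9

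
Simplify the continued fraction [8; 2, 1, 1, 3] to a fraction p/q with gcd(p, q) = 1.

151/18

Work from the innermost term outward:
Start with 3.
1 + 1/(3/1) = 1 + 1/3 = 4/3
1 + 1/(4/3) = 1 + 3/4 = 7/4
2 + 1/(7/4) = 2 + 4/7 = 18/7
8 + 1/(18/7) = 8 + 7/18 = 151/18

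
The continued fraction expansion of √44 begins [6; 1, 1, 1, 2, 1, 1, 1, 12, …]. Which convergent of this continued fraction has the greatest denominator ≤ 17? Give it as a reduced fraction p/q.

73/11

a_0 = 6: 6/1  (≤ bound)
a_1 = 1: 7/1  (≤ bound)
a_2 = 1: 13/2  (≤ bound)
a_3 = 1: 20/3  (≤ bound)
a_4 = 2: 53/8  (≤ bound)
a_5 = 1: 73/11  (≤ bound)
a_6 = 1: 126/19  (> 17, stop)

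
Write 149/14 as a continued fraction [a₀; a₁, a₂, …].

149 ÷ 14 → quotient 10, remainder 9
14 ÷ 9 → quotient 1, remainder 5
9 ÷ 5 → quotient 1, remainder 4
5 ÷ 4 → quotient 1, remainder 1
4 ÷ 1 → quotient 4, remainder 0

[10; 1, 1, 1, 4]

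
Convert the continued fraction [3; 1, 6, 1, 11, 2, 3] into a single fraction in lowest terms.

a_0 = 3: 3/1
a_1 = 1: 4/1
a_2 = 6: 27/7
a_3 = 1: 31/8
a_4 = 11: 368/95
a_5 = 2: 767/198
a_6 = 3: 2669/689

2669/689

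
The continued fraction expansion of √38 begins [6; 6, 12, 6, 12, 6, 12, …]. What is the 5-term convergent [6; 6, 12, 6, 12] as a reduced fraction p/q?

33294/5401

a_0 = 6: 6/1
a_1 = 6: 37/6
a_2 = 12: 450/73
a_3 = 6: 2737/444
a_4 = 12: 33294/5401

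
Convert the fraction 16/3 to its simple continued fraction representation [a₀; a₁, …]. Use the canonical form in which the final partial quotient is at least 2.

[5; 3]

⌊16/3⌋ = 5, remainder 1
⌊3/1⌋ = 3, remainder 0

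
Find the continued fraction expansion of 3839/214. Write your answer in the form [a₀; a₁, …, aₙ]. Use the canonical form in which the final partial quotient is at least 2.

[17; 1, 15, 2, 6]

3839 = 17·214 + 201, so a_0 = 17
214 = 1·201 + 13, so a_1 = 1
201 = 15·13 + 6, so a_2 = 15
13 = 2·6 + 1, so a_3 = 2
6 = 6·1 + 0, so a_4 = 6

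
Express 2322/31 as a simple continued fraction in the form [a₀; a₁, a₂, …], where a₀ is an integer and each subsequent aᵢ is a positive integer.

[74; 1, 9, 3]

2322 ÷ 31 → quotient 74, remainder 28
31 ÷ 28 → quotient 1, remainder 3
28 ÷ 3 → quotient 9, remainder 1
3 ÷ 1 → quotient 3, remainder 0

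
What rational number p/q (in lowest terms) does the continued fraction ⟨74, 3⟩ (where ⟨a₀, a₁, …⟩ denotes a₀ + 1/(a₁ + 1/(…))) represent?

223/3

a_0 = 74: 74/1
a_1 = 3: 223/3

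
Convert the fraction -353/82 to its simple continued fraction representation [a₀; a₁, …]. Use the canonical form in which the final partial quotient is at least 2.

-353 ÷ 82 → quotient -5, remainder 57
82 ÷ 57 → quotient 1, remainder 25
57 ÷ 25 → quotient 2, remainder 7
25 ÷ 7 → quotient 3, remainder 4
7 ÷ 4 → quotient 1, remainder 3
4 ÷ 3 → quotient 1, remainder 1
3 ÷ 1 → quotient 3, remainder 0

[-5; 1, 2, 3, 1, 1, 3]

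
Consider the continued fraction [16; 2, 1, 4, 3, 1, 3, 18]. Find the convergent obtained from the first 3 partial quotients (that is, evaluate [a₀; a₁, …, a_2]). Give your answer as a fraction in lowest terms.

Start with 1.
2 + 1/(1/1) = 2 + 1/1 = 3/1
16 + 1/(3/1) = 16 + 1/3 = 49/3

49/3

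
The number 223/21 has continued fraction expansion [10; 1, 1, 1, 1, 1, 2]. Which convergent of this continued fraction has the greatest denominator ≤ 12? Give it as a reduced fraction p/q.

List convergents until the denominator exceeds the bound:
a_0 = 10: 10/1  (≤ bound)
a_1 = 1: 11/1  (≤ bound)
a_2 = 1: 21/2  (≤ bound)
a_3 = 1: 32/3  (≤ bound)
a_4 = 1: 53/5  (≤ bound)
a_5 = 1: 85/8  (≤ bound)
a_6 = 2: 223/21  (> 12, stop)

85/8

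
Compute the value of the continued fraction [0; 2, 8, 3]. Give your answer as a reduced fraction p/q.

Starting at the tail and folding back:
Start with 3.
8 + 1/(3/1) = 8 + 1/3 = 25/3
2 + 1/(25/3) = 2 + 3/25 = 53/25
0 + 1/(53/25) = 0 + 25/53 = 25/53

25/53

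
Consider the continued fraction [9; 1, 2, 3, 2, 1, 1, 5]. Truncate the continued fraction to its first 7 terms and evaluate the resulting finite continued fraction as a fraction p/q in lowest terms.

543/56

Start with 1.
1 + 1/(1/1) = 1 + 1/1 = 2/1
2 + 1/(2/1) = 2 + 1/2 = 5/2
3 + 1/(5/2) = 3 + 2/5 = 17/5
2 + 1/(17/5) = 2 + 5/17 = 39/17
1 + 1/(39/17) = 1 + 17/39 = 56/39
9 + 1/(56/39) = 9 + 39/56 = 543/56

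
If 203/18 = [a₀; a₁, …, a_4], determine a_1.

3

203 = 11·18 + 5, so a_0 = 11
18 = 3·5 + 3, so a_1 = 3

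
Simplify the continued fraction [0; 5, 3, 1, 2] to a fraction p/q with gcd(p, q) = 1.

11/58

a_0 = 0: 0/1
a_1 = 5: 1/5
a_2 = 3: 3/16
a_3 = 1: 4/21
a_4 = 2: 11/58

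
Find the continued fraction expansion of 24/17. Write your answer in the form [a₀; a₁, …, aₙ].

[1; 2, 2, 3]

Run the Euclidean algorithm, recording each quotient:
⌊24/17⌋ = 1, remainder 7
⌊17/7⌋ = 2, remainder 3
⌊7/3⌋ = 2, remainder 1
⌊3/1⌋ = 3, remainder 0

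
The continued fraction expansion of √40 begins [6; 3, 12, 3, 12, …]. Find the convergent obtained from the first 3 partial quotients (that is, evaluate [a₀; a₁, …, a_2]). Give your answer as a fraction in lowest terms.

234/37

a_0 = 6: 6/1
a_1 = 3: 19/3
a_2 = 12: 234/37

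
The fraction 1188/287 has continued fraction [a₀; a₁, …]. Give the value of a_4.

⌊1188/287⌋ = 4, remainder 40
⌊287/40⌋ = 7, remainder 7
⌊40/7⌋ = 5, remainder 5
⌊7/5⌋ = 1, remainder 2
⌊5/2⌋ = 2, remainder 1

2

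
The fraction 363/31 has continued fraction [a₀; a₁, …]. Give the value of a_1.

1

363 ÷ 31 → quotient 11, remainder 22
31 ÷ 22 → quotient 1, remainder 9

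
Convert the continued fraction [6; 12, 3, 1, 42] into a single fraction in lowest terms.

Work from the innermost term outward:
Start with 42.
1 + 1/(42/1) = 1 + 1/42 = 43/42
3 + 1/(43/42) = 3 + 42/43 = 171/43
12 + 1/(171/43) = 12 + 43/171 = 2095/171
6 + 1/(2095/171) = 6 + 171/2095 = 12741/2095

12741/2095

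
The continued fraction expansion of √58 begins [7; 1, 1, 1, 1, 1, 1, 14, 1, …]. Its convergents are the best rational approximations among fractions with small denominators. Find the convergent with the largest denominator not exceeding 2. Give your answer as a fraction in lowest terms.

15/2

List convergents until the denominator exceeds the bound:
a_0 = 7: 7/1  (≤ bound)
a_1 = 1: 8/1  (≤ bound)
a_2 = 1: 15/2  (≤ bound)
a_3 = 1: 23/3  (> 2, stop)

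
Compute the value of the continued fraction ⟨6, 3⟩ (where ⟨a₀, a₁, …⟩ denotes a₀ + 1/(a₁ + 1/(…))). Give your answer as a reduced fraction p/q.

a_0 = 6: 6/1
a_1 = 3: 19/3

19/3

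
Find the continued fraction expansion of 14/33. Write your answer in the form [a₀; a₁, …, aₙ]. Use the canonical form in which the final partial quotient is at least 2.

⌊14/33⌋ = 0, remainder 14
⌊33/14⌋ = 2, remainder 5
⌊14/5⌋ = 2, remainder 4
⌊5/4⌋ = 1, remainder 1
⌊4/1⌋ = 4, remainder 0

[0; 2, 2, 1, 4]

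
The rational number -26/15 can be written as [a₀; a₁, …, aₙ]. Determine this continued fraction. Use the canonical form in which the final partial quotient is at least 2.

-26 = -2·15 + 4, so a_0 = -2
15 = 3·4 + 3, so a_1 = 3
4 = 1·3 + 1, so a_2 = 1
3 = 3·1 + 0, so a_3 = 3

[-2; 3, 1, 3]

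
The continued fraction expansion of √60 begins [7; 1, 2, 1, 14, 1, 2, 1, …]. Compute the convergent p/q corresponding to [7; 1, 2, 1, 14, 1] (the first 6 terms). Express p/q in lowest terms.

488/63

Starting at the tail and folding back:
Start with 1.
14 + 1/(1/1) = 14 + 1/1 = 15/1
1 + 1/(15/1) = 1 + 1/15 = 16/15
2 + 1/(16/15) = 2 + 15/16 = 47/16
1 + 1/(47/16) = 1 + 16/47 = 63/47
7 + 1/(63/47) = 7 + 47/63 = 488/63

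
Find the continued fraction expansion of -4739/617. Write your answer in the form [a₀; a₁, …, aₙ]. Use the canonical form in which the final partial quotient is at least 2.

-4739 = -8·617 + 197, so a_0 = -8
617 = 3·197 + 26, so a_1 = 3
197 = 7·26 + 15, so a_2 = 7
26 = 1·15 + 11, so a_3 = 1
15 = 1·11 + 4, so a_4 = 1
11 = 2·4 + 3, so a_5 = 2
4 = 1·3 + 1, so a_6 = 1
3 = 3·1 + 0, so a_7 = 3

[-8; 3, 7, 1, 1, 2, 1, 3]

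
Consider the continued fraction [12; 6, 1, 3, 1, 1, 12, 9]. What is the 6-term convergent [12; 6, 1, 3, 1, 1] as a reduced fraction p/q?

741/61

Build up convergents one term at a time:
a_0 = 12: 12/1
a_1 = 6: 73/6
a_2 = 1: 85/7
a_3 = 3: 328/27
a_4 = 1: 413/34
a_5 = 1: 741/61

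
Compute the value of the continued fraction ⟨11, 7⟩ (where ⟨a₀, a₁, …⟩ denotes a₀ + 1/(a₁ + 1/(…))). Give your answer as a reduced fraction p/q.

Work from the innermost term outward:
Start with 7.
11 + 1/(7/1) = 11 + 1/7 = 78/7

78/7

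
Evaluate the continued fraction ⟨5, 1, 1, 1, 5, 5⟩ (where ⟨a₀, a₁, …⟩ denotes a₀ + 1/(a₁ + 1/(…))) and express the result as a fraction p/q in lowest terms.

497/88

Start with 5.
5 + 1/(5/1) = 5 + 1/5 = 26/5
1 + 1/(26/5) = 1 + 5/26 = 31/26
1 + 1/(31/26) = 1 + 26/31 = 57/31
1 + 1/(57/31) = 1 + 31/57 = 88/57
5 + 1/(88/57) = 5 + 57/88 = 497/88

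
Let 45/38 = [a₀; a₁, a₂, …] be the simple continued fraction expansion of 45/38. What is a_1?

⌊45/38⌋ = 1, remainder 7
⌊38/7⌋ = 5, remainder 3

5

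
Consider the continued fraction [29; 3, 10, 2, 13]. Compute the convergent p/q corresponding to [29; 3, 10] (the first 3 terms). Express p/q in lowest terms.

909/31

a_0 = 29: 29/1
a_1 = 3: 88/3
a_2 = 10: 909/31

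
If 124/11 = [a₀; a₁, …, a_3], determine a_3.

Apply division with remainder until the remainder is 0:
⌊124/11⌋ = 11, remainder 3
⌊11/3⌋ = 3, remainder 2
⌊3/2⌋ = 1, remainder 1
⌊2/1⌋ = 2, remainder 0

2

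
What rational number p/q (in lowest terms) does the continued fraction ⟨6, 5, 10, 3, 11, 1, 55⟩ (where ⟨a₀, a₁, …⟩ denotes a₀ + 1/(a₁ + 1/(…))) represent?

Starting at the tail and folding back:
Start with 55.
1 + 1/(55/1) = 1 + 1/55 = 56/55
11 + 1/(56/55) = 11 + 55/56 = 671/56
3 + 1/(671/56) = 3 + 56/671 = 2069/671
10 + 1/(2069/671) = 10 + 671/2069 = 21361/2069
5 + 1/(21361/2069) = 5 + 2069/21361 = 108874/21361
6 + 1/(108874/21361) = 6 + 21361/108874 = 674605/108874

674605/108874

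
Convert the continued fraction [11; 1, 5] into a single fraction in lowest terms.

71/6

Start with 5.
1 + 1/(5/1) = 1 + 1/5 = 6/5
11 + 1/(6/5) = 11 + 5/6 = 71/6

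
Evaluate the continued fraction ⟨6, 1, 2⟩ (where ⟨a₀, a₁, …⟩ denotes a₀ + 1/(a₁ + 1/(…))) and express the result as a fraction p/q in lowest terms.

a_0 = 6: 6/1
a_1 = 1: 7/1
a_2 = 2: 20/3

20/3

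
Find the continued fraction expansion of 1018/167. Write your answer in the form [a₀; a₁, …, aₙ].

[6; 10, 2, 3, 2]

Apply division with remainder until the remainder is 0:
1018 = 6·167 + 16, so a_0 = 6
167 = 10·16 + 7, so a_1 = 10
16 = 2·7 + 2, so a_2 = 2
7 = 3·2 + 1, so a_3 = 3
2 = 2·1 + 0, so a_4 = 2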